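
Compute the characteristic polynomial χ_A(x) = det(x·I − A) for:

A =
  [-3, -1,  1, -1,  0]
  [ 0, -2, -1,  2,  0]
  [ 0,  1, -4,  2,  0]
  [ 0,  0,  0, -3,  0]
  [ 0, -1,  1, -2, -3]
x^5 + 15*x^4 + 90*x^3 + 270*x^2 + 405*x + 243

Expanding det(x·I − A) (e.g. by cofactor expansion or by noting that A is similar to its Jordan form J, which has the same characteristic polynomial as A) gives
  χ_A(x) = x^5 + 15*x^4 + 90*x^3 + 270*x^2 + 405*x + 243
which factors as (x + 3)^5. The eigenvalues (with algebraic multiplicities) are λ = -3 with multiplicity 5.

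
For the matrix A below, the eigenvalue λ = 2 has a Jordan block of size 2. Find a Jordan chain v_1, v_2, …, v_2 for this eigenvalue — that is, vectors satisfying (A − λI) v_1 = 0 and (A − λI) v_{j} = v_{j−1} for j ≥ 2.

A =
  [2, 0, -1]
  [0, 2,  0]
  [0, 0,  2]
A Jordan chain for λ = 2 of length 2:
v_1 = (-1, 0, 0)ᵀ
v_2 = (0, 0, 1)ᵀ

Let N = A − (2)·I. We want v_2 with N^2 v_2 = 0 but N^1 v_2 ≠ 0; then v_{j-1} := N · v_j for j = 2, …, 2.

Pick v_2 = (0, 0, 1)ᵀ.
Then v_1 = N · v_2 = (-1, 0, 0)ᵀ.

Sanity check: (A − (2)·I) v_1 = (0, 0, 0)ᵀ = 0. ✓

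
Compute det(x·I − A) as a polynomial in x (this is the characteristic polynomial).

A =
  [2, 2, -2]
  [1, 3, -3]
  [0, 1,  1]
x^3 - 6*x^2 + 12*x - 8

Expanding det(x·I − A) (e.g. by cofactor expansion or by noting that A is similar to its Jordan form J, which has the same characteristic polynomial as A) gives
  χ_A(x) = x^3 - 6*x^2 + 12*x - 8
which factors as (x - 2)^3. The eigenvalues (with algebraic multiplicities) are λ = 2 with multiplicity 3.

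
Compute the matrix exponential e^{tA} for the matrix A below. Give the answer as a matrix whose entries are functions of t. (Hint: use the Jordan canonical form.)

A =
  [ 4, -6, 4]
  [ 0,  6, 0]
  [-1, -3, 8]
e^{tA} =
  [-2*t*exp(6*t) + exp(6*t), -6*t*exp(6*t), 4*t*exp(6*t)]
  [0, exp(6*t), 0]
  [-t*exp(6*t), -3*t*exp(6*t), 2*t*exp(6*t) + exp(6*t)]

Strategy: write A = P · J · P⁻¹ where J is a Jordan canonical form, so e^{tA} = P · e^{tJ} · P⁻¹, and e^{tJ} can be computed block-by-block.

A has Jordan form
J =
  [6, 1, 0]
  [0, 6, 0]
  [0, 0, 6]
(up to reordering of blocks).

Per-block formulas:
  For a 1×1 block at λ = 6: exp(t · [6]) = [e^(6t)].
  For a 2×2 Jordan block J_2(6): exp(t · J_2(6)) = e^(6t)·(I + t·N), where N is the 2×2 nilpotent shift.

After assembling e^{tJ} and conjugating by P, we get:

e^{tA} =
  [-2*t*exp(6*t) + exp(6*t), -6*t*exp(6*t), 4*t*exp(6*t)]
  [0, exp(6*t), 0]
  [-t*exp(6*t), -3*t*exp(6*t), 2*t*exp(6*t) + exp(6*t)]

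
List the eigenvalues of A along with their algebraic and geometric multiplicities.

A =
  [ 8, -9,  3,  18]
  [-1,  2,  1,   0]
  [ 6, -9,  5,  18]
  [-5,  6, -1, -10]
λ = -1: alg = 1, geom = 1; λ = 2: alg = 3, geom = 2

Step 1 — factor the characteristic polynomial to read off the algebraic multiplicities:
  χ_A(x) = (x - 2)^3*(x + 1)

Step 2 — compute geometric multiplicities via the rank-nullity identity g(λ) = n − rank(A − λI):
  rank(A − (-1)·I) = 3, so dim ker(A − (-1)·I) = n − 3 = 1
  rank(A − (2)·I) = 2, so dim ker(A − (2)·I) = n − 2 = 2

Summary:
  λ = -1: algebraic multiplicity = 1, geometric multiplicity = 1
  λ = 2: algebraic multiplicity = 3, geometric multiplicity = 2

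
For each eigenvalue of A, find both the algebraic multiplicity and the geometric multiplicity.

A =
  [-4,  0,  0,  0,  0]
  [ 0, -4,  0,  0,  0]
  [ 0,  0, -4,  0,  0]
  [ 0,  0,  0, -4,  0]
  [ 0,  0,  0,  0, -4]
λ = -4: alg = 5, geom = 5

Step 1 — factor the characteristic polynomial to read off the algebraic multiplicities:
  χ_A(x) = (x + 4)^5

Step 2 — compute geometric multiplicities via the rank-nullity identity g(λ) = n − rank(A − λI):
  rank(A − (-4)·I) = 0, so dim ker(A − (-4)·I) = n − 0 = 5

Summary:
  λ = -4: algebraic multiplicity = 5, geometric multiplicity = 5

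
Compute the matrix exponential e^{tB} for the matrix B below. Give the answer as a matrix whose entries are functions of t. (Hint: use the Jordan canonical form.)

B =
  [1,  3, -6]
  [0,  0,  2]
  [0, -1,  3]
e^{tB} =
  [exp(t), 3*exp(2*t) - 3*exp(t), -6*exp(2*t) + 6*exp(t)]
  [0, -exp(2*t) + 2*exp(t), 2*exp(2*t) - 2*exp(t)]
  [0, -exp(2*t) + exp(t), 2*exp(2*t) - exp(t)]

Strategy: write B = P · J · P⁻¹ where J is a Jordan canonical form, so e^{tB} = P · e^{tJ} · P⁻¹, and e^{tJ} can be computed block-by-block.

B has Jordan form
J =
  [1, 0, 0]
  [0, 1, 0]
  [0, 0, 2]
(up to reordering of blocks).

Per-block formulas:
  For a 1×1 block at λ = 1: exp(t · [1]) = [e^(1t)].
  For a 1×1 block at λ = 2: exp(t · [2]) = [e^(2t)].

After assembling e^{tJ} and conjugating by P, we get:

e^{tB} =
  [exp(t), 3*exp(2*t) - 3*exp(t), -6*exp(2*t) + 6*exp(t)]
  [0, -exp(2*t) + 2*exp(t), 2*exp(2*t) - 2*exp(t)]
  [0, -exp(2*t) + exp(t), 2*exp(2*t) - exp(t)]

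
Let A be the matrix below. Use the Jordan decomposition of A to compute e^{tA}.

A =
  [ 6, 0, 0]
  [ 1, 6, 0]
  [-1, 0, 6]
e^{tA} =
  [exp(6*t), 0, 0]
  [t*exp(6*t), exp(6*t), 0]
  [-t*exp(6*t), 0, exp(6*t)]

Strategy: write A = P · J · P⁻¹ where J is a Jordan canonical form, so e^{tA} = P · e^{tJ} · P⁻¹, and e^{tJ} can be computed block-by-block.

A has Jordan form
J =
  [6, 1, 0]
  [0, 6, 0]
  [0, 0, 6]
(up to reordering of blocks).

Per-block formulas:
  For a 1×1 block at λ = 6: exp(t · [6]) = [e^(6t)].
  For a 2×2 Jordan block J_2(6): exp(t · J_2(6)) = e^(6t)·(I + t·N), where N is the 2×2 nilpotent shift.

After assembling e^{tJ} and conjugating by P, we get:

e^{tA} =
  [exp(6*t), 0, 0]
  [t*exp(6*t), exp(6*t), 0]
  [-t*exp(6*t), 0, exp(6*t)]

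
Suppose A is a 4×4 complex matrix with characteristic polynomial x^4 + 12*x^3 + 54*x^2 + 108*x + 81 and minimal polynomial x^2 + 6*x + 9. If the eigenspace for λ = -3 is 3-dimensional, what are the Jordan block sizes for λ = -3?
Block sizes for λ = -3: [2, 1, 1]

Step 1 — from the characteristic polynomial, algebraic multiplicity of λ = -3 is 4. From dim ker(A − (-3)·I) = 3, there are exactly 3 Jordan blocks for λ = -3.
Step 2 — from the minimal polynomial, the factor (x + 3)^2 tells us the largest block for λ = -3 has size 2.
Step 3 — with total size 4, 3 blocks, and largest block 2, the block sizes (in nonincreasing order) are [2, 1, 1].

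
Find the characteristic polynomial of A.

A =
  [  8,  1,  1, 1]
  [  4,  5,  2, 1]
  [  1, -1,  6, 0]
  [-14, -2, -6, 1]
x^4 - 20*x^3 + 150*x^2 - 500*x + 625

Expanding det(x·I − A) (e.g. by cofactor expansion or by noting that A is similar to its Jordan form J, which has the same characteristic polynomial as A) gives
  χ_A(x) = x^4 - 20*x^3 + 150*x^2 - 500*x + 625
which factors as (x - 5)^4. The eigenvalues (with algebraic multiplicities) are λ = 5 with multiplicity 4.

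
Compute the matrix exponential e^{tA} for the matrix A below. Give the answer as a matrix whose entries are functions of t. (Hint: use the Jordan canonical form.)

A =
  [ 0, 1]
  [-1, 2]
e^{tA} =
  [-t*exp(t) + exp(t), t*exp(t)]
  [-t*exp(t), t*exp(t) + exp(t)]

Strategy: write A = P · J · P⁻¹ where J is a Jordan canonical form, so e^{tA} = P · e^{tJ} · P⁻¹, and e^{tJ} can be computed block-by-block.

A has Jordan form
J =
  [1, 1]
  [0, 1]
(up to reordering of blocks).

Per-block formulas:
  For a 2×2 Jordan block J_2(1): exp(t · J_2(1)) = e^(1t)·(I + t·N), where N is the 2×2 nilpotent shift.

After assembling e^{tJ} and conjugating by P, we get:

e^{tA} =
  [-t*exp(t) + exp(t), t*exp(t)]
  [-t*exp(t), t*exp(t) + exp(t)]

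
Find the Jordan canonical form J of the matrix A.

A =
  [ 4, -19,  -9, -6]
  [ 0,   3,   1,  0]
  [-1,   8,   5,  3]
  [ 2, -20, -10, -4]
J_3(2) ⊕ J_1(2)

The characteristic polynomial is
  det(x·I − A) = x^4 - 8*x^3 + 24*x^2 - 32*x + 16 = (x - 2)^4

Eigenvalues and multiplicities (the geometric multiplicity of λ is n − rank(A − λI), which equals the number of Jordan blocks for λ):
  λ = 2: algebraic multiplicity = 4, geometric multiplicity = 2

Determining the block sizes for each eigenvalue:
  λ = 2: with am = 4 and gm = 2, the partition is not yet determined (e.g. several partitions of 4 into 2 parts exist). Let N = A − (2)·I. Computing rank(N^1) = 2, rank(N^2) = 1, rank(N^3) = 0; the number of blocks of size ≥ j is rank(N^{j−1}) − rank(N^j), giving [2, 1, 1]. So we have 1 block(s) of size 3, 1 block(s) of size 1 → block sizes [3, 1]

Assembling the blocks gives a Jordan form
J =
  [2, 1, 0, 0]
  [0, 2, 1, 0]
  [0, 0, 2, 0]
  [0, 0, 0, 2]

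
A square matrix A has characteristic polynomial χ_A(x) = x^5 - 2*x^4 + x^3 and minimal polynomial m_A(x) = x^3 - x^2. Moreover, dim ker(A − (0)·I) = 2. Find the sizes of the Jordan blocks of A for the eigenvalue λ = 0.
Block sizes for λ = 0: [2, 1]

Step 1 — from the characteristic polynomial, algebraic multiplicity of λ = 0 is 3. From dim ker(A − (0)·I) = 2, there are exactly 2 Jordan blocks for λ = 0.
Step 2 — from the minimal polynomial, the factor (x − 0)^2 tells us the largest block for λ = 0 has size 2.
Step 3 — with total size 3, 2 blocks, and largest block 2, the block sizes (in nonincreasing order) are [2, 1].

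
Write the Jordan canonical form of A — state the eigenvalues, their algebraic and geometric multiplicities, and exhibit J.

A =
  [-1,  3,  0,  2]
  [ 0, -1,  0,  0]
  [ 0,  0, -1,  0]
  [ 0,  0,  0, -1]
J_2(-1) ⊕ J_1(-1) ⊕ J_1(-1)

The characteristic polynomial is
  det(x·I − A) = x^4 + 4*x^3 + 6*x^2 + 4*x + 1 = (x + 1)^4

Eigenvalues and multiplicities (the geometric multiplicity of λ is n − rank(A − λI), which equals the number of Jordan blocks for λ):
  λ = -1: algebraic multiplicity = 4, geometric multiplicity = 3

Determining the block sizes for each eigenvalue:
  λ = -1: 3 blocks summing to 4 forces exactly one block of size 2 and the rest size 1 → block sizes [2, 1, 1]

Assembling the blocks gives a Jordan form
J =
  [-1,  1,  0,  0]
  [ 0, -1,  0,  0]
  [ 0,  0, -1,  0]
  [ 0,  0,  0, -1]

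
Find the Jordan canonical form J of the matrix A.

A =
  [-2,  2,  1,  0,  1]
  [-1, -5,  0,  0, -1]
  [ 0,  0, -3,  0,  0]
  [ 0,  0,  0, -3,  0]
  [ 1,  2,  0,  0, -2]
J_3(-3) ⊕ J_1(-3) ⊕ J_1(-3)

The characteristic polynomial is
  det(x·I − A) = x^5 + 15*x^4 + 90*x^3 + 270*x^2 + 405*x + 243 = (x + 3)^5

Eigenvalues and multiplicities (the geometric multiplicity of λ is n − rank(A − λI), which equals the number of Jordan blocks for λ):
  λ = -3: algebraic multiplicity = 5, geometric multiplicity = 3

Determining the block sizes for each eigenvalue:
  λ = -3: with am = 5 and gm = 3, the partition is not yet determined (e.g. several partitions of 5 into 3 parts exist). Let N = A − (-3)·I. Computing rank(N^1) = 2, rank(N^2) = 1, rank(N^3) = 0; the number of blocks of size ≥ j is rank(N^{j−1}) − rank(N^j), giving [3, 1, 1]. So we have 1 block(s) of size 3, 2 block(s) of size 1 → block sizes [3, 1, 1]

Assembling the blocks gives a Jordan form
J =
  [-3,  1,  0,  0,  0]
  [ 0, -3,  1,  0,  0]
  [ 0,  0, -3,  0,  0]
  [ 0,  0,  0, -3,  0]
  [ 0,  0,  0,  0, -3]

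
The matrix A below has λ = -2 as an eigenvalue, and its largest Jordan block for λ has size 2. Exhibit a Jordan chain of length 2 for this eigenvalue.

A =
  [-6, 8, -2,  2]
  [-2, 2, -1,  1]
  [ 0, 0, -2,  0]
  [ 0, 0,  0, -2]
A Jordan chain for λ = -2 of length 2:
v_1 = (-4, -2, 0, 0)ᵀ
v_2 = (1, 0, 0, 0)ᵀ

Let N = A − (-2)·I. We want v_2 with N^2 v_2 = 0 but N^1 v_2 ≠ 0; then v_{j-1} := N · v_j for j = 2, …, 2.

Pick v_2 = (1, 0, 0, 0)ᵀ.
Then v_1 = N · v_2 = (-4, -2, 0, 0)ᵀ.

Sanity check: (A − (-2)·I) v_1 = (0, 0, 0, 0)ᵀ = 0. ✓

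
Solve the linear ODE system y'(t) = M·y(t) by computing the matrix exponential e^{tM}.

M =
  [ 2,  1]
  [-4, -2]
e^{tM} =
  [2*t + 1, t]
  [-4*t, 1 - 2*t]

Strategy: write M = P · J · P⁻¹ where J is a Jordan canonical form, so e^{tM} = P · e^{tJ} · P⁻¹, and e^{tJ} can be computed block-by-block.

M has Jordan form
J =
  [0, 1]
  [0, 0]
(up to reordering of blocks).

Per-block formulas:
  For a 2×2 Jordan block J_2(0): exp(t · J_2(0)) = e^(0t)·(I + t·N), where N is the 2×2 nilpotent shift.

After assembling e^{tJ} and conjugating by P, we get:

e^{tM} =
  [2*t + 1, t]
  [-4*t, 1 - 2*t]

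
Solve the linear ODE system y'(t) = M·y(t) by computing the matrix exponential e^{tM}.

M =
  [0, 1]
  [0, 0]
e^{tM} =
  [1, t]
  [0, 1]

Strategy: write M = P · J · P⁻¹ where J is a Jordan canonical form, so e^{tM} = P · e^{tJ} · P⁻¹, and e^{tJ} can be computed block-by-block.

M has Jordan form
J =
  [0, 1]
  [0, 0]
(up to reordering of blocks).

Per-block formulas:
  For a 2×2 Jordan block J_2(0): exp(t · J_2(0)) = e^(0t)·(I + t·N), where N is the 2×2 nilpotent shift.

After assembling e^{tJ} and conjugating by P, we get:

e^{tM} =
  [1, t]
  [0, 1]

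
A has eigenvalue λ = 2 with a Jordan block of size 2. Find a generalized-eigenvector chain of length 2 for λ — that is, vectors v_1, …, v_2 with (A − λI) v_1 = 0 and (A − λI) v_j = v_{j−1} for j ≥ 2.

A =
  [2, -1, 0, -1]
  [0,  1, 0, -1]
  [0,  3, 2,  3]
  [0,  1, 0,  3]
A Jordan chain for λ = 2 of length 2:
v_1 = (-1, -1, 3, 1)ᵀ
v_2 = (0, 1, 0, 0)ᵀ

Let N = A − (2)·I. We want v_2 with N^2 v_2 = 0 but N^1 v_2 ≠ 0; then v_{j-1} := N · v_j for j = 2, …, 2.

Pick v_2 = (0, 1, 0, 0)ᵀ.
Then v_1 = N · v_2 = (-1, -1, 3, 1)ᵀ.

Sanity check: (A − (2)·I) v_1 = (0, 0, 0, 0)ᵀ = 0. ✓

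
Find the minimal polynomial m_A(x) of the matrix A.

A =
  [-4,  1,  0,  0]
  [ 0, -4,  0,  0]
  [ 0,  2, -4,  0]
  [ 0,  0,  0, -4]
x^2 + 8*x + 16

The characteristic polynomial is χ_A(x) = (x + 4)^4, so the eigenvalues are known. The minimal polynomial is
  m_A(x) = Π_λ (x − λ)^{k_λ}
where k_λ is the size of the *largest* Jordan block for λ (equivalently, the smallest k with (A − λI)^k v = 0 for every generalised eigenvector v of λ).

  λ = -4: largest Jordan block has size 2, contributing (x + 4)^2

So m_A(x) = (x + 4)^2 = x^2 + 8*x + 16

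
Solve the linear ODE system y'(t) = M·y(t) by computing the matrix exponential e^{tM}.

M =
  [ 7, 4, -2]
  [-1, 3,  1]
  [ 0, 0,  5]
e^{tM} =
  [2*t*exp(5*t) + exp(5*t), 4*t*exp(5*t), -2*t*exp(5*t)]
  [-t*exp(5*t), -2*t*exp(5*t) + exp(5*t), t*exp(5*t)]
  [0, 0, exp(5*t)]

Strategy: write M = P · J · P⁻¹ where J is a Jordan canonical form, so e^{tM} = P · e^{tJ} · P⁻¹, and e^{tJ} can be computed block-by-block.

M has Jordan form
J =
  [5, 1, 0]
  [0, 5, 0]
  [0, 0, 5]
(up to reordering of blocks).

Per-block formulas:
  For a 2×2 Jordan block J_2(5): exp(t · J_2(5)) = e^(5t)·(I + t·N), where N is the 2×2 nilpotent shift.
  For a 1×1 block at λ = 5: exp(t · [5]) = [e^(5t)].

After assembling e^{tJ} and conjugating by P, we get:

e^{tM} =
  [2*t*exp(5*t) + exp(5*t), 4*t*exp(5*t), -2*t*exp(5*t)]
  [-t*exp(5*t), -2*t*exp(5*t) + exp(5*t), t*exp(5*t)]
  [0, 0, exp(5*t)]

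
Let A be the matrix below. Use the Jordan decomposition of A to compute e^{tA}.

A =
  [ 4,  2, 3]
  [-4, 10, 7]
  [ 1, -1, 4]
e^{tA} =
  [-t^2*exp(6*t)/2 - 2*t*exp(6*t) + exp(6*t), t^2*exp(6*t)/2 + 2*t*exp(6*t), t^2*exp(6*t) + 3*t*exp(6*t)]
  [-t^2*exp(6*t)/2 - 4*t*exp(6*t), t^2*exp(6*t)/2 + 4*t*exp(6*t) + exp(6*t), t^2*exp(6*t) + 7*t*exp(6*t)]
  [t*exp(6*t), -t*exp(6*t), -2*t*exp(6*t) + exp(6*t)]

Strategy: write A = P · J · P⁻¹ where J is a Jordan canonical form, so e^{tA} = P · e^{tJ} · P⁻¹, and e^{tJ} can be computed block-by-block.

A has Jordan form
J =
  [6, 1, 0]
  [0, 6, 1]
  [0, 0, 6]
(up to reordering of blocks).

Per-block formulas:
  For a 3×3 Jordan block J_3(6): exp(t · J_3(6)) = e^(6t)·(I + t·N + (t^2/2)·N^2), where N is the 3×3 nilpotent shift.

After assembling e^{tJ} and conjugating by P, we get:

e^{tA} =
  [-t^2*exp(6*t)/2 - 2*t*exp(6*t) + exp(6*t), t^2*exp(6*t)/2 + 2*t*exp(6*t), t^2*exp(6*t) + 3*t*exp(6*t)]
  [-t^2*exp(6*t)/2 - 4*t*exp(6*t), t^2*exp(6*t)/2 + 4*t*exp(6*t) + exp(6*t), t^2*exp(6*t) + 7*t*exp(6*t)]
  [t*exp(6*t), -t*exp(6*t), -2*t*exp(6*t) + exp(6*t)]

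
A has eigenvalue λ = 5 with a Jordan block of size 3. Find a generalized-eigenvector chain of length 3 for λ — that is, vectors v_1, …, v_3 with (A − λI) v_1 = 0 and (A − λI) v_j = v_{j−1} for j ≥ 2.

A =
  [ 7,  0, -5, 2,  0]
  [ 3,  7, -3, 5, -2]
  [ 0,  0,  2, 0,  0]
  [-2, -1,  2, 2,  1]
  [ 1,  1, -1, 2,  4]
A Jordan chain for λ = 5 of length 3:
v_1 = (-2, -3, 0, 2, -1)ᵀ
v_2 = (0, 2, 0, -1, 1)ᵀ
v_3 = (0, 1, 0, 0, 0)ᵀ

Let N = A − (5)·I. We want v_3 with N^3 v_3 = 0 but N^2 v_3 ≠ 0; then v_{j-1} := N · v_j for j = 3, …, 2.

Pick v_3 = (0, 1, 0, 0, 0)ᵀ.
Then v_2 = N · v_3 = (0, 2, 0, -1, 1)ᵀ.
Then v_1 = N · v_2 = (-2, -3, 0, 2, -1)ᵀ.

Sanity check: (A − (5)·I) v_1 = (0, 0, 0, 0, 0)ᵀ = 0. ✓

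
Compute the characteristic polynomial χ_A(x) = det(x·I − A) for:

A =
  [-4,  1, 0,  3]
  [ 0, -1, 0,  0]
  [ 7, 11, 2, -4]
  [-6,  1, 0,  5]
x^4 - 2*x^3 - 3*x^2 + 4*x + 4

Expanding det(x·I − A) (e.g. by cofactor expansion or by noting that A is similar to its Jordan form J, which has the same characteristic polynomial as A) gives
  χ_A(x) = x^4 - 2*x^3 - 3*x^2 + 4*x + 4
which factors as (x - 2)^2*(x + 1)^2. The eigenvalues (with algebraic multiplicities) are λ = -1 with multiplicity 2, λ = 2 with multiplicity 2.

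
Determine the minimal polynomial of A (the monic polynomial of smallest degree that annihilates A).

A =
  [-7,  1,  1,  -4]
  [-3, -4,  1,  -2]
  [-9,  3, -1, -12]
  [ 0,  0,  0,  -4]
x^3 + 12*x^2 + 48*x + 64

The characteristic polynomial is χ_A(x) = (x + 4)^4, so the eigenvalues are known. The minimal polynomial is
  m_A(x) = Π_λ (x − λ)^{k_λ}
where k_λ is the size of the *largest* Jordan block for λ (equivalently, the smallest k with (A − λI)^k v = 0 for every generalised eigenvector v of λ).

  λ = -4: largest Jordan block has size 3, contributing (x + 4)^3

So m_A(x) = (x + 4)^3 = x^3 + 12*x^2 + 48*x + 64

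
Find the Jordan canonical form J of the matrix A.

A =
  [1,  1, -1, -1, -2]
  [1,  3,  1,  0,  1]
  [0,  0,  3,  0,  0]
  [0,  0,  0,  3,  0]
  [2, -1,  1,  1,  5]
J_3(3) ⊕ J_1(3) ⊕ J_1(3)

The characteristic polynomial is
  det(x·I − A) = x^5 - 15*x^4 + 90*x^3 - 270*x^2 + 405*x - 243 = (x - 3)^5

Eigenvalues and multiplicities (the geometric multiplicity of λ is n − rank(A − λI), which equals the number of Jordan blocks for λ):
  λ = 3: algebraic multiplicity = 5, geometric multiplicity = 3

Determining the block sizes for each eigenvalue:
  λ = 3: with am = 5 and gm = 3, the partition is not yet determined (e.g. several partitions of 5 into 3 parts exist). Let N = A − (3)·I. Computing rank(N^1) = 2, rank(N^2) = 1, rank(N^3) = 0; the number of blocks of size ≥ j is rank(N^{j−1}) − rank(N^j), giving [3, 1, 1]. So we have 1 block(s) of size 3, 2 block(s) of size 1 → block sizes [3, 1, 1]

Assembling the blocks gives a Jordan form
J =
  [3, 1, 0, 0, 0]
  [0, 3, 1, 0, 0]
  [0, 0, 3, 0, 0]
  [0, 0, 0, 3, 0]
  [0, 0, 0, 0, 3]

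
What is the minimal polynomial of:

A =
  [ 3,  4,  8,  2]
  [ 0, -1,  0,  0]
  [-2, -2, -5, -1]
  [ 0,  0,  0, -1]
x^2 + 2*x + 1

The characteristic polynomial is χ_A(x) = (x + 1)^4, so the eigenvalues are known. The minimal polynomial is
  m_A(x) = Π_λ (x − λ)^{k_λ}
where k_λ is the size of the *largest* Jordan block for λ (equivalently, the smallest k with (A − λI)^k v = 0 for every generalised eigenvector v of λ).

  λ = -1: largest Jordan block has size 2, contributing (x + 1)^2

So m_A(x) = (x + 1)^2 = x^2 + 2*x + 1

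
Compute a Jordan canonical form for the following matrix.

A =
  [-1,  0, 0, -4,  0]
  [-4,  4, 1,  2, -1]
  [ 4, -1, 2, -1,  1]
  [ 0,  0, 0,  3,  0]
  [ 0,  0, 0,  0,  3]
J_1(-1) ⊕ J_3(3) ⊕ J_1(3)

The characteristic polynomial is
  det(x·I − A) = x^5 - 11*x^4 + 42*x^3 - 54*x^2 - 27*x + 81 = (x - 3)^4*(x + 1)

Eigenvalues and multiplicities (the geometric multiplicity of λ is n − rank(A − λI), which equals the number of Jordan blocks for λ):
  λ = -1: algebraic multiplicity = 1, geometric multiplicity = 1
  λ = 3: algebraic multiplicity = 4, geometric multiplicity = 2

Determining the block sizes for each eigenvalue:
  λ = -1: one block (gm = 1), so the single block has size am = 1 → block sizes [1]
  λ = 3: with am = 4 and gm = 2, the partition is not yet determined (e.g. several partitions of 4 into 2 parts exist). Let N = A − (3)·I. Computing rank(N^1) = 3, rank(N^2) = 2, rank(N^3) = 1; the number of blocks of size ≥ j is rank(N^{j−1}) − rank(N^j), giving [2, 1, 1]. So we have 1 block(s) of size 3, 1 block(s) of size 1 → block sizes [3, 1]

Assembling the blocks gives a Jordan form
J =
  [-1, 0, 0, 0, 0]
  [ 0, 3, 1, 0, 0]
  [ 0, 0, 3, 1, 0]
  [ 0, 0, 0, 3, 0]
  [ 0, 0, 0, 0, 3]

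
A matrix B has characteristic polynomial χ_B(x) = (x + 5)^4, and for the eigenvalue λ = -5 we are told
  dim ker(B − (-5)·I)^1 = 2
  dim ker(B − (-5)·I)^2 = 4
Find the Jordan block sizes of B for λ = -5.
Block sizes for λ = -5: [2, 2]

From the dimensions of kernels of powers, the number of Jordan blocks of size at least j is d_j − d_{j−1} where d_j = dim ker(N^j) (with d_0 = 0). Computing the differences gives [2, 2].
The number of blocks of size exactly k is (#blocks of size ≥ k) − (#blocks of size ≥ k + 1), so the partition is: 2 block(s) of size 2.
In nonincreasing order the block sizes are [2, 2].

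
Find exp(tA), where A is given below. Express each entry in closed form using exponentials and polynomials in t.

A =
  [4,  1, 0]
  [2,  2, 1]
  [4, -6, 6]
e^{tA} =
  [t^2*exp(4*t) + exp(4*t), -t^2*exp(4*t) + t*exp(4*t), t^2*exp(4*t)/2]
  [2*t*exp(4*t), -2*t*exp(4*t) + exp(4*t), t*exp(4*t)]
  [-2*t^2*exp(4*t) + 4*t*exp(4*t), 2*t^2*exp(4*t) - 6*t*exp(4*t), -t^2*exp(4*t) + 2*t*exp(4*t) + exp(4*t)]

Strategy: write A = P · J · P⁻¹ where J is a Jordan canonical form, so e^{tA} = P · e^{tJ} · P⁻¹, and e^{tJ} can be computed block-by-block.

A has Jordan form
J =
  [4, 1, 0]
  [0, 4, 1]
  [0, 0, 4]
(up to reordering of blocks).

Per-block formulas:
  For a 3×3 Jordan block J_3(4): exp(t · J_3(4)) = e^(4t)·(I + t·N + (t^2/2)·N^2), where N is the 3×3 nilpotent shift.

After assembling e^{tJ} and conjugating by P, we get:

e^{tA} =
  [t^2*exp(4*t) + exp(4*t), -t^2*exp(4*t) + t*exp(4*t), t^2*exp(4*t)/2]
  [2*t*exp(4*t), -2*t*exp(4*t) + exp(4*t), t*exp(4*t)]
  [-2*t^2*exp(4*t) + 4*t*exp(4*t), 2*t^2*exp(4*t) - 6*t*exp(4*t), -t^2*exp(4*t) + 2*t*exp(4*t) + exp(4*t)]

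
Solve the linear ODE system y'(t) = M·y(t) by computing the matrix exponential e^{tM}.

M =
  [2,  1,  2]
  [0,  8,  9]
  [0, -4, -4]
e^{tM} =
  [exp(2*t), -t^2*exp(2*t) + t*exp(2*t), -3*t^2*exp(2*t)/2 + 2*t*exp(2*t)]
  [0, 6*t*exp(2*t) + exp(2*t), 9*t*exp(2*t)]
  [0, -4*t*exp(2*t), -6*t*exp(2*t) + exp(2*t)]

Strategy: write M = P · J · P⁻¹ where J is a Jordan canonical form, so e^{tM} = P · e^{tJ} · P⁻¹, and e^{tJ} can be computed block-by-block.

M has Jordan form
J =
  [2, 1, 0]
  [0, 2, 1]
  [0, 0, 2]
(up to reordering of blocks).

Per-block formulas:
  For a 3×3 Jordan block J_3(2): exp(t · J_3(2)) = e^(2t)·(I + t·N + (t^2/2)·N^2), where N is the 3×3 nilpotent shift.

After assembling e^{tJ} and conjugating by P, we get:

e^{tM} =
  [exp(2*t), -t^2*exp(2*t) + t*exp(2*t), -3*t^2*exp(2*t)/2 + 2*t*exp(2*t)]
  [0, 6*t*exp(2*t) + exp(2*t), 9*t*exp(2*t)]
  [0, -4*t*exp(2*t), -6*t*exp(2*t) + exp(2*t)]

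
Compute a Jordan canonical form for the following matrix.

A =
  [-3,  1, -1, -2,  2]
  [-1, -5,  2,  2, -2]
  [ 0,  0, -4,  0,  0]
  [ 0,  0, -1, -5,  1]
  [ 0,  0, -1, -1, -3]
J_3(-4) ⊕ J_2(-4)

The characteristic polynomial is
  det(x·I − A) = x^5 + 20*x^4 + 160*x^3 + 640*x^2 + 1280*x + 1024 = (x + 4)^5

Eigenvalues and multiplicities (the geometric multiplicity of λ is n − rank(A − λI), which equals the number of Jordan blocks for λ):
  λ = -4: algebraic multiplicity = 5, geometric multiplicity = 2

Determining the block sizes for each eigenvalue:
  λ = -4: with am = 5 and gm = 2, the partition is not yet determined (e.g. several partitions of 5 into 2 parts exist). Let N = A − (-4)·I. Computing rank(N^1) = 3, rank(N^2) = 1, rank(N^3) = 0; the number of blocks of size ≥ j is rank(N^{j−1}) − rank(N^j), giving [2, 2, 1]. So we have 1 block(s) of size 3, 1 block(s) of size 2 → block sizes [3, 2]

Assembling the blocks gives a Jordan form
J =
  [-4,  1,  0,  0,  0]
  [ 0, -4,  1,  0,  0]
  [ 0,  0, -4,  0,  0]
  [ 0,  0,  0, -4,  1]
  [ 0,  0,  0,  0, -4]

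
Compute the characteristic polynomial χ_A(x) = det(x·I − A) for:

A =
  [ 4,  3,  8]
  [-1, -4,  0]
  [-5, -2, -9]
x^3 + 9*x^2 + 27*x + 27

Expanding det(x·I − A) (e.g. by cofactor expansion or by noting that A is similar to its Jordan form J, which has the same characteristic polynomial as A) gives
  χ_A(x) = x^3 + 9*x^2 + 27*x + 27
which factors as (x + 3)^3. The eigenvalues (with algebraic multiplicities) are λ = -3 with multiplicity 3.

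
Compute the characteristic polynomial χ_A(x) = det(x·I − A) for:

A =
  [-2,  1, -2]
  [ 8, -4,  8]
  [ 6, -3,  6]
x^3

Expanding det(x·I − A) (e.g. by cofactor expansion or by noting that A is similar to its Jordan form J, which has the same characteristic polynomial as A) gives
  χ_A(x) = x^3
which factors as x^3. The eigenvalues (with algebraic multiplicities) are λ = 0 with multiplicity 3.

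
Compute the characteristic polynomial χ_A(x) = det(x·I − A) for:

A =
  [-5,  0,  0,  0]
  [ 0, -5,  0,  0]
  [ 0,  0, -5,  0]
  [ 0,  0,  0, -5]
x^4 + 20*x^3 + 150*x^2 + 500*x + 625

Expanding det(x·I − A) (e.g. by cofactor expansion or by noting that A is similar to its Jordan form J, which has the same characteristic polynomial as A) gives
  χ_A(x) = x^4 + 20*x^3 + 150*x^2 + 500*x + 625
which factors as (x + 5)^4. The eigenvalues (with algebraic multiplicities) are λ = -5 with multiplicity 4.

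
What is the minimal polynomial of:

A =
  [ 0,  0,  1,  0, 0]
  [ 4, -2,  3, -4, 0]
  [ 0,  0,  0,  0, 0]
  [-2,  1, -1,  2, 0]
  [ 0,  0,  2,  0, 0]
x^3

The characteristic polynomial is χ_A(x) = x^5, so the eigenvalues are known. The minimal polynomial is
  m_A(x) = Π_λ (x − λ)^{k_λ}
where k_λ is the size of the *largest* Jordan block for λ (equivalently, the smallest k with (A − λI)^k v = 0 for every generalised eigenvector v of λ).

  λ = 0: largest Jordan block has size 3, contributing (x − 0)^3

So m_A(x) = x^3 = x^3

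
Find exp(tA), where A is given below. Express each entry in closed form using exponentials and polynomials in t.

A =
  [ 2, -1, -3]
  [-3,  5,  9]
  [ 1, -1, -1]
e^{tA} =
  [exp(2*t), -t*exp(2*t), -3*t*exp(2*t)]
  [-3*t*exp(2*t), 3*t^2*exp(2*t)/2 + 3*t*exp(2*t) + exp(2*t), 9*t^2*exp(2*t)/2 + 9*t*exp(2*t)]
  [t*exp(2*t), -t^2*exp(2*t)/2 - t*exp(2*t), -3*t^2*exp(2*t)/2 - 3*t*exp(2*t) + exp(2*t)]

Strategy: write A = P · J · P⁻¹ where J is a Jordan canonical form, so e^{tA} = P · e^{tJ} · P⁻¹, and e^{tJ} can be computed block-by-block.

A has Jordan form
J =
  [2, 1, 0]
  [0, 2, 1]
  [0, 0, 2]
(up to reordering of blocks).

Per-block formulas:
  For a 3×3 Jordan block J_3(2): exp(t · J_3(2)) = e^(2t)·(I + t·N + (t^2/2)·N^2), where N is the 3×3 nilpotent shift.

After assembling e^{tJ} and conjugating by P, we get:

e^{tA} =
  [exp(2*t), -t*exp(2*t), -3*t*exp(2*t)]
  [-3*t*exp(2*t), 3*t^2*exp(2*t)/2 + 3*t*exp(2*t) + exp(2*t), 9*t^2*exp(2*t)/2 + 9*t*exp(2*t)]
  [t*exp(2*t), -t^2*exp(2*t)/2 - t*exp(2*t), -3*t^2*exp(2*t)/2 - 3*t*exp(2*t) + exp(2*t)]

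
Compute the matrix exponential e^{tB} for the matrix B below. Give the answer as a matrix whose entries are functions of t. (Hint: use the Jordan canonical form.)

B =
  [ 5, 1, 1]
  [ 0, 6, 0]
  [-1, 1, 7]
e^{tB} =
  [-t*exp(6*t) + exp(6*t), t*exp(6*t), t*exp(6*t)]
  [0, exp(6*t), 0]
  [-t*exp(6*t), t*exp(6*t), t*exp(6*t) + exp(6*t)]

Strategy: write B = P · J · P⁻¹ where J is a Jordan canonical form, so e^{tB} = P · e^{tJ} · P⁻¹, and e^{tJ} can be computed block-by-block.

B has Jordan form
J =
  [6, 1, 0]
  [0, 6, 0]
  [0, 0, 6]
(up to reordering of blocks).

Per-block formulas:
  For a 1×1 block at λ = 6: exp(t · [6]) = [e^(6t)].
  For a 2×2 Jordan block J_2(6): exp(t · J_2(6)) = e^(6t)·(I + t·N), where N is the 2×2 nilpotent shift.

After assembling e^{tJ} and conjugating by P, we get:

e^{tB} =
  [-t*exp(6*t) + exp(6*t), t*exp(6*t), t*exp(6*t)]
  [0, exp(6*t), 0]
  [-t*exp(6*t), t*exp(6*t), t*exp(6*t) + exp(6*t)]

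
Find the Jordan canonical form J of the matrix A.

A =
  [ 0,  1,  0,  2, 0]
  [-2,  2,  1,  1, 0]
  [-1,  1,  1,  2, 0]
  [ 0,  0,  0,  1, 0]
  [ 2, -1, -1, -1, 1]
J_3(1) ⊕ J_1(1) ⊕ J_1(1)

The characteristic polynomial is
  det(x·I − A) = x^5 - 5*x^4 + 10*x^3 - 10*x^2 + 5*x - 1 = (x - 1)^5

Eigenvalues and multiplicities (the geometric multiplicity of λ is n − rank(A − λI), which equals the number of Jordan blocks for λ):
  λ = 1: algebraic multiplicity = 5, geometric multiplicity = 3

Determining the block sizes for each eigenvalue:
  λ = 1: with am = 5 and gm = 3, the partition is not yet determined (e.g. several partitions of 5 into 3 parts exist). Let N = A − (1)·I. Computing rank(N^1) = 2, rank(N^2) = 1, rank(N^3) = 0; the number of blocks of size ≥ j is rank(N^{j−1}) − rank(N^j), giving [3, 1, 1]. So we have 1 block(s) of size 3, 2 block(s) of size 1 → block sizes [3, 1, 1]

Assembling the blocks gives a Jordan form
J =
  [1, 1, 0, 0, 0]
  [0, 1, 1, 0, 0]
  [0, 0, 1, 0, 0]
  [0, 0, 0, 1, 0]
  [0, 0, 0, 0, 1]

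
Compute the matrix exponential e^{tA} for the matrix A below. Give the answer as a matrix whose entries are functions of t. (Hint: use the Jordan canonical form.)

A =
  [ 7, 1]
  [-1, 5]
e^{tA} =
  [t*exp(6*t) + exp(6*t), t*exp(6*t)]
  [-t*exp(6*t), -t*exp(6*t) + exp(6*t)]

Strategy: write A = P · J · P⁻¹ where J is a Jordan canonical form, so e^{tA} = P · e^{tJ} · P⁻¹, and e^{tJ} can be computed block-by-block.

A has Jordan form
J =
  [6, 1]
  [0, 6]
(up to reordering of blocks).

Per-block formulas:
  For a 2×2 Jordan block J_2(6): exp(t · J_2(6)) = e^(6t)·(I + t·N), where N is the 2×2 nilpotent shift.

After assembling e^{tJ} and conjugating by P, we get:

e^{tA} =
  [t*exp(6*t) + exp(6*t), t*exp(6*t)]
  [-t*exp(6*t), -t*exp(6*t) + exp(6*t)]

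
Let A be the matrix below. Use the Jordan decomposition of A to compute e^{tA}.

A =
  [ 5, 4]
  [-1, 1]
e^{tA} =
  [2*t*exp(3*t) + exp(3*t), 4*t*exp(3*t)]
  [-t*exp(3*t), -2*t*exp(3*t) + exp(3*t)]

Strategy: write A = P · J · P⁻¹ where J is a Jordan canonical form, so e^{tA} = P · e^{tJ} · P⁻¹, and e^{tJ} can be computed block-by-block.

A has Jordan form
J =
  [3, 1]
  [0, 3]
(up to reordering of blocks).

Per-block formulas:
  For a 2×2 Jordan block J_2(3): exp(t · J_2(3)) = e^(3t)·(I + t·N), where N is the 2×2 nilpotent shift.

After assembling e^{tJ} and conjugating by P, we get:

e^{tA} =
  [2*t*exp(3*t) + exp(3*t), 4*t*exp(3*t)]
  [-t*exp(3*t), -2*t*exp(3*t) + exp(3*t)]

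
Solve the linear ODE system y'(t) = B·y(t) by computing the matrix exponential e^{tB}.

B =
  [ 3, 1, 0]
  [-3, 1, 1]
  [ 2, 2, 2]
e^{tB} =
  [-t^2*exp(2*t) + t*exp(2*t) + exp(2*t), t*exp(2*t), t^2*exp(2*t)/2]
  [t^2*exp(2*t) - 3*t*exp(2*t), -t*exp(2*t) + exp(2*t), -t^2*exp(2*t)/2 + t*exp(2*t)]
  [-2*t^2*exp(2*t) + 2*t*exp(2*t), 2*t*exp(2*t), t^2*exp(2*t) + exp(2*t)]

Strategy: write B = P · J · P⁻¹ where J is a Jordan canonical form, so e^{tB} = P · e^{tJ} · P⁻¹, and e^{tJ} can be computed block-by-block.

B has Jordan form
J =
  [2, 1, 0]
  [0, 2, 1]
  [0, 0, 2]
(up to reordering of blocks).

Per-block formulas:
  For a 3×3 Jordan block J_3(2): exp(t · J_3(2)) = e^(2t)·(I + t·N + (t^2/2)·N^2), where N is the 3×3 nilpotent shift.

After assembling e^{tJ} and conjugating by P, we get:

e^{tB} =
  [-t^2*exp(2*t) + t*exp(2*t) + exp(2*t), t*exp(2*t), t^2*exp(2*t)/2]
  [t^2*exp(2*t) - 3*t*exp(2*t), -t*exp(2*t) + exp(2*t), -t^2*exp(2*t)/2 + t*exp(2*t)]
  [-2*t^2*exp(2*t) + 2*t*exp(2*t), 2*t*exp(2*t), t^2*exp(2*t) + exp(2*t)]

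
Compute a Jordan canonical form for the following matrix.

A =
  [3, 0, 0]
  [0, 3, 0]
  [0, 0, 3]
J_1(3) ⊕ J_1(3) ⊕ J_1(3)

The characteristic polynomial is
  det(x·I − A) = x^3 - 9*x^2 + 27*x - 27 = (x - 3)^3

Eigenvalues and multiplicities (the geometric multiplicity of λ is n − rank(A − λI), which equals the number of Jordan blocks for λ):
  λ = 3: algebraic multiplicity = 3, geometric multiplicity = 3

Determining the block sizes for each eigenvalue:
  λ = 3: gm = am = 3, so every block has size 1 → block sizes [1, 1, 1]

Assembling the blocks gives a Jordan form
J =
  [3, 0, 0]
  [0, 3, 0]
  [0, 0, 3]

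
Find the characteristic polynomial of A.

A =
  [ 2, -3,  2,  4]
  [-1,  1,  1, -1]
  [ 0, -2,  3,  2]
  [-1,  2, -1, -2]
x^4 - 4*x^3 + 6*x^2 - 4*x + 1

Expanding det(x·I − A) (e.g. by cofactor expansion or by noting that A is similar to its Jordan form J, which has the same characteristic polynomial as A) gives
  χ_A(x) = x^4 - 4*x^3 + 6*x^2 - 4*x + 1
which factors as (x - 1)^4. The eigenvalues (with algebraic multiplicities) are λ = 1 with multiplicity 4.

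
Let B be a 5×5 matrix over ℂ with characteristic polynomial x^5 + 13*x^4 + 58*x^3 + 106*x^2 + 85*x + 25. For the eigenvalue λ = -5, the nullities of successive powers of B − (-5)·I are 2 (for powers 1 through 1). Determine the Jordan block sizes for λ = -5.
Block sizes for λ = -5: [1, 1]

From the dimensions of kernels of powers, the number of Jordan blocks of size at least j is d_j − d_{j−1} where d_j = dim ker(N^j) (with d_0 = 0). Computing the differences gives [2].
The number of blocks of size exactly k is (#blocks of size ≥ k) − (#blocks of size ≥ k + 1), so the partition is: 2 block(s) of size 1.
In nonincreasing order the block sizes are [1, 1].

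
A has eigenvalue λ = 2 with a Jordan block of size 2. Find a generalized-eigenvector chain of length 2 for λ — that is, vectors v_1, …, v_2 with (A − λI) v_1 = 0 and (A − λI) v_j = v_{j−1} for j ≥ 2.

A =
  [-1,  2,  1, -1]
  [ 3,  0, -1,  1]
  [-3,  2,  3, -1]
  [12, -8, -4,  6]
A Jordan chain for λ = 2 of length 2:
v_1 = (-3, 3, -3, 12)ᵀ
v_2 = (1, 0, 0, 0)ᵀ

Let N = A − (2)·I. We want v_2 with N^2 v_2 = 0 but N^1 v_2 ≠ 0; then v_{j-1} := N · v_j for j = 2, …, 2.

Pick v_2 = (1, 0, 0, 0)ᵀ.
Then v_1 = N · v_2 = (-3, 3, -3, 12)ᵀ.

Sanity check: (A − (2)·I) v_1 = (0, 0, 0, 0)ᵀ = 0. ✓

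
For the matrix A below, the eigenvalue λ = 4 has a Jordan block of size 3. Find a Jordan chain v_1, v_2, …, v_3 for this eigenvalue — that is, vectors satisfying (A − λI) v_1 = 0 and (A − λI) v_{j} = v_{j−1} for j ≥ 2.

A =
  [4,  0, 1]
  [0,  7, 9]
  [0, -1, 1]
A Jordan chain for λ = 4 of length 3:
v_1 = (-1, 0, 0)ᵀ
v_2 = (0, 3, -1)ᵀ
v_3 = (0, 1, 0)ᵀ

Let N = A − (4)·I. We want v_3 with N^3 v_3 = 0 but N^2 v_3 ≠ 0; then v_{j-1} := N · v_j for j = 3, …, 2.

Pick v_3 = (0, 1, 0)ᵀ.
Then v_2 = N · v_3 = (0, 3, -1)ᵀ.
Then v_1 = N · v_2 = (-1, 0, 0)ᵀ.

Sanity check: (A − (4)·I) v_1 = (0, 0, 0)ᵀ = 0. ✓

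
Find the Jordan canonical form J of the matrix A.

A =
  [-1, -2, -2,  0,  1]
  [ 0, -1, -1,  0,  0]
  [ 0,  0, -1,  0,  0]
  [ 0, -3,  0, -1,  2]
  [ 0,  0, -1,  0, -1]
J_3(-1) ⊕ J_2(-1)

The characteristic polynomial is
  det(x·I − A) = x^5 + 5*x^4 + 10*x^3 + 10*x^2 + 5*x + 1 = (x + 1)^5

Eigenvalues and multiplicities (the geometric multiplicity of λ is n − rank(A − λI), which equals the number of Jordan blocks for λ):
  λ = -1: algebraic multiplicity = 5, geometric multiplicity = 2

Determining the block sizes for each eigenvalue:
  λ = -1: with am = 5 and gm = 2, the partition is not yet determined (e.g. several partitions of 5 into 2 parts exist). Let N = A − (-1)·I. Computing rank(N^1) = 3, rank(N^2) = 1, rank(N^3) = 0; the number of blocks of size ≥ j is rank(N^{j−1}) − rank(N^j), giving [2, 2, 1]. So we have 1 block(s) of size 3, 1 block(s) of size 2 → block sizes [3, 2]

Assembling the blocks gives a Jordan form
J =
  [-1,  1,  0,  0,  0]
  [ 0, -1,  1,  0,  0]
  [ 0,  0, -1,  0,  0]
  [ 0,  0,  0, -1,  1]
  [ 0,  0,  0,  0, -1]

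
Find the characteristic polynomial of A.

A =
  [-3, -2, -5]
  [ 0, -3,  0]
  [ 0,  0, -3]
x^3 + 9*x^2 + 27*x + 27

Expanding det(x·I − A) (e.g. by cofactor expansion or by noting that A is similar to its Jordan form J, which has the same characteristic polynomial as A) gives
  χ_A(x) = x^3 + 9*x^2 + 27*x + 27
which factors as (x + 3)^3. The eigenvalues (with algebraic multiplicities) are λ = -3 with multiplicity 3.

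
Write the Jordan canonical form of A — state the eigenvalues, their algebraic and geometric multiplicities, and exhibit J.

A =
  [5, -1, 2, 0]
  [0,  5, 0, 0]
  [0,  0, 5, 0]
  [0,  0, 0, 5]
J_2(5) ⊕ J_1(5) ⊕ J_1(5)

The characteristic polynomial is
  det(x·I − A) = x^4 - 20*x^3 + 150*x^2 - 500*x + 625 = (x - 5)^4

Eigenvalues and multiplicities (the geometric multiplicity of λ is n − rank(A − λI), which equals the number of Jordan blocks for λ):
  λ = 5: algebraic multiplicity = 4, geometric multiplicity = 3

Determining the block sizes for each eigenvalue:
  λ = 5: 3 blocks summing to 4 forces exactly one block of size 2 and the rest size 1 → block sizes [2, 1, 1]

Assembling the blocks gives a Jordan form
J =
  [5, 1, 0, 0]
  [0, 5, 0, 0]
  [0, 0, 5, 0]
  [0, 0, 0, 5]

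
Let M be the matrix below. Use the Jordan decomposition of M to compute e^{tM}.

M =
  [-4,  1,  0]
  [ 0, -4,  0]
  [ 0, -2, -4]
e^{tM} =
  [exp(-4*t), t*exp(-4*t), 0]
  [0, exp(-4*t), 0]
  [0, -2*t*exp(-4*t), exp(-4*t)]

Strategy: write M = P · J · P⁻¹ where J is a Jordan canonical form, so e^{tM} = P · e^{tJ} · P⁻¹, and e^{tJ} can be computed block-by-block.

M has Jordan form
J =
  [-4,  1,  0]
  [ 0, -4,  0]
  [ 0,  0, -4]
(up to reordering of blocks).

Per-block formulas:
  For a 2×2 Jordan block J_2(-4): exp(t · J_2(-4)) = e^(-4t)·(I + t·N), where N is the 2×2 nilpotent shift.
  For a 1×1 block at λ = -4: exp(t · [-4]) = [e^(-4t)].

After assembling e^{tJ} and conjugating by P, we get:

e^{tM} =
  [exp(-4*t), t*exp(-4*t), 0]
  [0, exp(-4*t), 0]
  [0, -2*t*exp(-4*t), exp(-4*t)]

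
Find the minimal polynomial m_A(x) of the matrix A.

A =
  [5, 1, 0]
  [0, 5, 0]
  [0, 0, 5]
x^2 - 10*x + 25

The characteristic polynomial is χ_A(x) = (x - 5)^3, so the eigenvalues are known. The minimal polynomial is
  m_A(x) = Π_λ (x − λ)^{k_λ}
where k_λ is the size of the *largest* Jordan block for λ (equivalently, the smallest k with (A − λI)^k v = 0 for every generalised eigenvector v of λ).

  λ = 5: largest Jordan block has size 2, contributing (x − 5)^2

So m_A(x) = (x - 5)^2 = x^2 - 10*x + 25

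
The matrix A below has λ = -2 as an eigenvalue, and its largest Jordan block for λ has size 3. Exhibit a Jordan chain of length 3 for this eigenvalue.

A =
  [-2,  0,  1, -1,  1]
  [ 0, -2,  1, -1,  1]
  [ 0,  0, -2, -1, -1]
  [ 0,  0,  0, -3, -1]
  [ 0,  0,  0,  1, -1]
A Jordan chain for λ = -2 of length 3:
v_1 = (1, 1, 0, 0, 0)ᵀ
v_2 = (-1, -1, -1, -1, 1)ᵀ
v_3 = (0, 0, 0, 1, 0)ᵀ

Let N = A − (-2)·I. We want v_3 with N^3 v_3 = 0 but N^2 v_3 ≠ 0; then v_{j-1} := N · v_j for j = 3, …, 2.

Pick v_3 = (0, 0, 0, 1, 0)ᵀ.
Then v_2 = N · v_3 = (-1, -1, -1, -1, 1)ᵀ.
Then v_1 = N · v_2 = (1, 1, 0, 0, 0)ᵀ.

Sanity check: (A − (-2)·I) v_1 = (0, 0, 0, 0, 0)ᵀ = 0. ✓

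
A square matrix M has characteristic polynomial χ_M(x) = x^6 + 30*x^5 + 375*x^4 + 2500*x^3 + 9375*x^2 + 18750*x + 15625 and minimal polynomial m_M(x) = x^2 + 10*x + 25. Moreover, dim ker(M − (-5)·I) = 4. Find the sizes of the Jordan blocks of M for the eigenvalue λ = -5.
Block sizes for λ = -5: [2, 2, 1, 1]

Step 1 — from the characteristic polynomial, algebraic multiplicity of λ = -5 is 6. From dim ker(M − (-5)·I) = 4, there are exactly 4 Jordan blocks for λ = -5.
Step 2 — from the minimal polynomial, the factor (x + 5)^2 tells us the largest block for λ = -5 has size 2.
Step 3 — with total size 6, 4 blocks, and largest block 2, the block sizes (in nonincreasing order) are [2, 2, 1, 1].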